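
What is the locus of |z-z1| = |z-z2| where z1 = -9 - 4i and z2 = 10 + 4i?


Equal distances means the locus is the perpendicular bisector of z1 and z2.
Midpoint = ((-9+10)/2, (-4+4)/2) = (0.5000, 0)

Perpendicular bisector through (0.5000, 0)


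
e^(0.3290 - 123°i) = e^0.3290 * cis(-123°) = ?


e^0.3290 = 1.3896
cos(-123°) = -0.5446
sin(-123°) = -0.83867
Real = 1.3896*(-0.5446) = -0.7568
Imag = 1.3896*(-0.83867) = -1.1654

-0.7568 - 1.1654i


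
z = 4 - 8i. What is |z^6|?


|z| = sqrt(16+64) = sqrt(80) = 8.9443
|z^6| = |z|^6 = (sqrt(80))^6 = 80^3 = 512000

|z^6| = 512000


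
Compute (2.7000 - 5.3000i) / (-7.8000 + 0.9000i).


Conjugate of z2 = -7.8000 - 0.9000i
Numerator: (2.7000 - 5.3000i)(-7.8000 - 0.9000i) = -25.8300 + 38.9100i
Denominator: (-7.8)^2 + 0.9^2 = 61.65
Result = (-25.8300 + 38.9100i)/61.65

-0.4190 + 0.6311i


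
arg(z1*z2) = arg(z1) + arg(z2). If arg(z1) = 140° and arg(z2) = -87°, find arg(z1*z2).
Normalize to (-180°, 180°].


arg(z1*z2) = 140° - 87° = 53°
Normalized to (-180°, 180°]: 53°

53°


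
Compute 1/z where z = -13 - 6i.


|z|^2 = 169+36 = 205
1/z = (-13 + 6i)/205

1/z = -0.0634 + 0.0293i


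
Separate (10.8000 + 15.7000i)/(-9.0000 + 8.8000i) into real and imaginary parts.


Multiply by conjugate: (10.8000 + 15.7000i)(-9.0000 - 8.8000i) / ((-9)^2 + 8.8^2)
Numerator real = 10.8*(-9) + 15.7*8.8 = 40.96
Numerator imag = 15.7*(-9) - 10.8*8.8 = -236.34
Denominator = 158.44
Re(z) = 40.96/158.44 = 0.2585
Im(z) = -236.34/158.44 = -1.4917

Re(z) = 0.2585, Im(z) = -1.4917


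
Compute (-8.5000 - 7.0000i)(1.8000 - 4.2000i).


Real = -8.5*1.8 - (-7)*(-4.2) = -15.3 - 29.4 = -44.7
Imag = -8.5*(-4.2) + 1.8*(-7) = 35.7 - (12.6) = 23.1

-44.7000 + 23.1000i


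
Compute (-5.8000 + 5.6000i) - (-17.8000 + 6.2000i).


Real: -5.8 + 17.8 = 12
Imag: 5.6 - 6.2 = -0.6

12.0000 - 0.6000i


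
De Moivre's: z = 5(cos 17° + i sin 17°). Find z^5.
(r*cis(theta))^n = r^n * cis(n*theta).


r^5 = 5^5 = 3125
n*theta = 5*17° = 85° = 85° (mod 360)
a = 3125*cos(85°) = 272.3617
b = 3125*sin(85°) = 3113.1084

3125 cis(85°) = 272.3617 + 3113.1084i


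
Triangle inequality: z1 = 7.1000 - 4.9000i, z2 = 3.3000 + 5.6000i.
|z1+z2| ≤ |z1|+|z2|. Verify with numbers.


|z1| = sqrt(7.1^2 + (-4.9)^2) = sqrt(74.42) = 8.6267
|z2| = sqrt(3.3^2 + 5.6^2) = sqrt(42.25) = 6.5000
z1+z2 = 10.4000 + 0.7000i
|z1+z2| = sqrt(108.65) = 10.4235
|z1|+|z2| = 8.6267 + 6.5000 = 15.1267

|z1+z2| = 10.4235 ≤ |z1|+|z2| = 15.1267 (verified)


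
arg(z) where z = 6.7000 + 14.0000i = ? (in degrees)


Re = 6.7, Im = 14
arg = atan2(14, 6.7) = 64.4256 degrees

arg(z) = 64.4256 degrees


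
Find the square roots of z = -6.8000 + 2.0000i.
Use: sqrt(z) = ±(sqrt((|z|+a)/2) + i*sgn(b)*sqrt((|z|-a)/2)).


|z| = sqrt(46.24+4) = 7.0880
sqrt((|z|+a)/2) = sqrt((7.0880+(-6.8))/2) = sqrt(0.1440) = 0.3795
sqrt((|z|-a)/2) = sqrt((7.0880-(-6.8))/2) = sqrt(6.9440) = 2.6351

±(0.3795 + 2.6351i) i.e. 0.3795 + 2.6351i and -0.3795 - 2.6351i


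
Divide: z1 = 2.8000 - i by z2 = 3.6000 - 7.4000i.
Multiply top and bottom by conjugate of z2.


Conjugate of z2 = 3.6000 + 7.4000i
Numerator: (2.8000 - i)(3.6000 + 7.4000i) = 17.4800 + 17.1200i
Denominator: 3.6^2 + (-7.4)^2 = 67.72
Result = (17.4800 + 17.1200i)/67.72

0.2581 + 0.2528i


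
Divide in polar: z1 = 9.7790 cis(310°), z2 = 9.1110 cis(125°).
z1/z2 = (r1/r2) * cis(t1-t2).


r = 9.7790 / 9.1110 = 1.0733
theta = 310° - 125° = 185° = 185° (mod 360)

1.0733 cis(185°)


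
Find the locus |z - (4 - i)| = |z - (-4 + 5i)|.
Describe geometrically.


Equal distances means the locus is the perpendicular bisector of z1 and z2.
Midpoint = ((4+(-4))/2, (-1+5)/2) = (0, 2.0000)

Perpendicular bisector through (0, 2.0000)


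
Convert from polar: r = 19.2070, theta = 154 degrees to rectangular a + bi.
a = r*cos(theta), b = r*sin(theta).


a = 19.2070*cos(154°) = 19.2070*(-0.89879) = -17.2631
b = 19.2070*sin(154°) = 19.2070*0.43837 = 8.4198

-17.2631 + 8.4198i


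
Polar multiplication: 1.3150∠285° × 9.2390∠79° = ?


r = 1.3150 * 9.2390 = 12.1493
theta = 285° + 79° = 364° = 4° (mod 360)

12.1493 cis(4°)


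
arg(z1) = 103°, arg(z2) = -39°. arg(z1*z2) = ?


arg(z1*z2) = 103° - 39° = 64°
Normalized to (-180°, 180°]: 64°

64°


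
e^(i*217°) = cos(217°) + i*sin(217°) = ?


cos(217°) = -0.7986
sin(217°) = -0.6018

e^(i*217°) = -0.7986 - 0.6018i


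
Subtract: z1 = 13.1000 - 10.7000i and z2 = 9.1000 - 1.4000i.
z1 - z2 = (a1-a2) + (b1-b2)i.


Real: 13.1 - 9.1 = 4
Imag: -10.7 + 1.4 = -9.3

4.0000 - 9.3000i


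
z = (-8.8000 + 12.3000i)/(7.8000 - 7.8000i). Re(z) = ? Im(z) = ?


Multiply by conjugate: (-8.8000 + 12.3000i)(7.8000 + 7.8000i) / (7.8^2 + (-7.8)^2)
Numerator real = -8.8*7.8 + 12.3*(-7.8) = -164.58
Numerator imag = 12.3*7.8 - (-8.8)*(-7.8) = 27.3
Denominator = 121.68
Re(z) = -164.58/121.68 = -1.3526
Im(z) = 27.3/121.68 = 0.2244

Re(z) = -1.3526, Im(z) = 0.2244


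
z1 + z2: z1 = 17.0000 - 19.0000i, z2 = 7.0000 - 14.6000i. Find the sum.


Real: 17 + 7 = 24
Imag: -19 - 14.6 = -33.6

24.0000 - 33.6000i


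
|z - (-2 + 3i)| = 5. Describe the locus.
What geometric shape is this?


|z - z0| = r is a circle with center z0 and radius r.
Center = (-2, 3), radius = 5

Circle with center (-2, 3) and radius 5


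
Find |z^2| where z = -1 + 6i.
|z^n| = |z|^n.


|z| = sqrt(1+36) = sqrt(37) = 6.0828
|z^2| = |z|^2 = (sqrt(37))^2 = 37

|z^2| = 37


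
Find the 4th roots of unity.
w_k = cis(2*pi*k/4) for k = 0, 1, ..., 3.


The 4th roots of unity are cis(360k/4°) for k=0..3
Angle step = 360/4 = 90°
Primitive root: cis(90°)
Primitive root = 0 + 1.0000i

4 roots at angles: 0°, 90°, 180°, 270°


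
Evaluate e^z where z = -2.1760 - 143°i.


e^-2.1760 = 0.1135
cos(-143°) = -0.7986
sin(-143°) = -0.6018
Real = 0.1135*(-0.7986) = -0.0906
Imag = 0.1135*(-0.6018) = -0.0683

-0.0906 - 0.0683i


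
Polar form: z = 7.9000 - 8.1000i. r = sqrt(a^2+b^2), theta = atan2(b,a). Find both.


r = sqrt(62.41+65.61) = sqrt(128.02) = 11.3146
theta = atan2(-8.1, 7.9) = -45.7162 degrees

r = 11.3146, theta = -45.7162 degrees


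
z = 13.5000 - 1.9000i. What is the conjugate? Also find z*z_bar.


z_bar = 13.5000 + 1.9000i
z*z_bar = 13.5^2 + (-1.9)^2 = 182.25 + 3.61 = 185.86

z_bar = 13.5000 + 1.9000i, z*z_bar = 185.86


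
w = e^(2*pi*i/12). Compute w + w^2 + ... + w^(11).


With w = e^(2*pi*i/12), all 12 of the 12th roots of unity w^0 = 1, w, ..., w^(11) sum to 0: 1 + w + ... + w^(11) = (1 - w^12)/(1 - w) = 0 since w^12 = 1, w ≠ 1.
Removing the root 1: w + w^2 + ... + w^(11) = 0 - 1 = -1

Sum = -1


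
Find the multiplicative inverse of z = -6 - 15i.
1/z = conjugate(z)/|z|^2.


|z|^2 = 36+225 = 261
1/z = (-6 + 15i)/261

1/z = -0.0230 + 0.0575i


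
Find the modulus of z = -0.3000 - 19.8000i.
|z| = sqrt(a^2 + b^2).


|z| = sqrt((-0.3)^2 + (-19.8)^2) = sqrt(0.09 + 392.04) = sqrt(392.13) = 19.8023

|z| = 19.8023


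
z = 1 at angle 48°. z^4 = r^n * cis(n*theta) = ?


r^4 = 1^4 = 1
n*theta = 4*48° = 192° = 192° (mod 360)
a = 1*cos(192°) = -0.9781
b = 1*sin(192°) = -0.2079

1 cis(192°) = -0.9781 - 0.2079i


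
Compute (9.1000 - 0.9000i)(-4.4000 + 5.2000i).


Real = 9.1*(-4.4) - (-0.9)*5.2 = -40.04 - (-4.68) = -35.36
Imag = 9.1*5.2 - (4.4)*(-0.9) = 47.32 + 3.96 = 51.28

-35.3600 + 51.2800i


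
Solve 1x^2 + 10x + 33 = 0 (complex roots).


disc = 10^2 - 4*1*33 = 100 - 132 = -32
sqrt(|disc|) = sqrt(32) = 5.6569
Real part = -10/(2*1) = -5.0000
Imag part = 5.6569/(2*1) = 2.8284

-5.0000 ± 2.8284i


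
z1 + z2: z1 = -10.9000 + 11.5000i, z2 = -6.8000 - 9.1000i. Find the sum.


Real: -10.9 - 6.8 = -17.7
Imag: 11.5 - 9.1 = 2.4

-17.7000 + 2.4000i


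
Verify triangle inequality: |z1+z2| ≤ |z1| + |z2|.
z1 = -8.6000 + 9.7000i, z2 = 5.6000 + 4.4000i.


|z1| = sqrt((-8.6)^2 + 9.7^2) = sqrt(168.05) = 12.9634
|z2| = sqrt(5.6^2 + 4.4^2) = sqrt(50.72) = 7.1218
z1+z2 = -3.0000 + 14.1000i
|z1+z2| = sqrt(207.81) = 14.4156
|z1|+|z2| = 12.9634 + 7.1218 = 20.0852

|z1+z2| = 14.4156 ≤ |z1|+|z2| = 20.0852 (verified)


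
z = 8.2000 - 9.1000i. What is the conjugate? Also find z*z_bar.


z_bar = 8.2000 + 9.1000i
z*z_bar = 8.2^2 + (-9.1)^2 = 67.24 + 82.81 = 150.05

z_bar = 8.2000 + 9.1000i, z*z_bar = 150.05


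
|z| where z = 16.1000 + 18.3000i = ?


|z| = sqrt(16.1^2 + 18.3^2) = sqrt(259.21 + 334.89) = sqrt(594.1) = 24.3742

|z| = 24.3742


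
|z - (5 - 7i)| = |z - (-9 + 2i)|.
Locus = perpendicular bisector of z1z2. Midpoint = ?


Equal distances means the locus is the perpendicular bisector of z1 and z2.
Midpoint = ((5+(-9))/2, (-7+2)/2) = (-2.0000, -2.5000)

Perpendicular bisector through (-2.0000, -2.5000)


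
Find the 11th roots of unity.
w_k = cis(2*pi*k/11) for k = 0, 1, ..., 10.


The 11th roots of unity are cis(360k/11°) for k=0..10
Angle step = 360/11 = 32.7273°
Primitive root: cis(32.7273°)
Primitive root = 0.8413 + 0.5406i

11 roots at angles: 0°, 32.7273°, 65.4545°, 98.1818°, 130.9091°, 163.6364°, 196.3636°, 229.0909°, 261.8182°, 294.5455°, 327.2727°


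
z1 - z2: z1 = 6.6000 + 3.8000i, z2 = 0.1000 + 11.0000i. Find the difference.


Real: 6.6 - 0.1 = 6.5
Imag: 3.8 - 11 = -7.2

6.5000 - 7.2000i


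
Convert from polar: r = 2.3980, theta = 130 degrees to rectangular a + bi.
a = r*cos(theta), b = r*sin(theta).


a = 2.3980*cos(130°) = 2.3980*(-0.6428) = -1.5414
b = 2.3980*sin(130°) = 2.3980*0.76604 = 1.8370

-1.5414 + 1.8370i


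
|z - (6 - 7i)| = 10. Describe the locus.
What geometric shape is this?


|z - z0| = r is a circle with center z0 and radius r.
Center = (6, -7), radius = 10

Circle with center (6, -7) and radius 10


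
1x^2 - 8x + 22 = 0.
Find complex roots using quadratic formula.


disc = (-8)^2 - 4*1*22 = 64 - 88 = -24
sqrt(|disc|) = sqrt(24) = 4.8990
Real part = 8/(2*1) = 4.0000
Imag part = 4.8990/(2*1) = 2.4495

4.0000 ± 2.4495i


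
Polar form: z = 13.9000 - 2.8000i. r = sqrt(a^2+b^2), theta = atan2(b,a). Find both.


r = sqrt(193.21+7.84) = sqrt(201.05) = 14.1792
theta = atan2(-2.8, 13.9) = -11.3892 degrees

r = 14.1792, theta = -11.3892 degrees


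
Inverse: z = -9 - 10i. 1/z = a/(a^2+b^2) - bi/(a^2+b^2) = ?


|z|^2 = 81+100 = 181
1/z = (-9 + 10i)/181

1/z = -0.0497 + 0.0552i


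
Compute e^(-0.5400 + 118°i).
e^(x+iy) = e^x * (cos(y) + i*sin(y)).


e^-0.5400 = 0.5827
cos(118°) = -0.4695
sin(118°) = 0.8829
Real = 0.5827*(-0.4695) = -0.2736
Imag = 0.5827*0.8829 = 0.5145

-0.2736 + 0.5145i


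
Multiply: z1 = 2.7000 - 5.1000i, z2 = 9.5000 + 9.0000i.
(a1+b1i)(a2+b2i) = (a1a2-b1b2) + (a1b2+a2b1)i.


Real = 2.7*9.5 - (-5.1)*9 = 25.65 - (-45.9) = 71.55
Imag = 2.7*9 + 9.5*(-5.1) = 24.3 - (48.45) = -24.15

71.5500 - 24.1500i


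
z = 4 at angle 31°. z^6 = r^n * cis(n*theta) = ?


r^6 = 4^6 = 4096
n*theta = 6*31° = 186° = 186° (mod 360)
a = 4096*cos(186°) = -4073.5617
b = 4096*sin(186°) = -428.1486

4096 cis(186°) = -4073.5617 - 428.1486i


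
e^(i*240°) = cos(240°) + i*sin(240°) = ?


cos(240°) = -0.5000
sin(240°) = -0.8660

e^(i*240°) = -0.5000 - 0.8660i


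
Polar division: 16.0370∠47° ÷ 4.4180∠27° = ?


r = 16.0370 / 4.4180 = 3.6299
theta = 47° - 27° = 20° = 20° (mod 360)

3.6299 cis(20°)


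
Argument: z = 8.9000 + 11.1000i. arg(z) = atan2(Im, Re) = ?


Re = 8.9, Im = 11.1
arg = atan2(11.1, 8.9) = 51.2773 degrees

arg(z) = 51.2773 degrees


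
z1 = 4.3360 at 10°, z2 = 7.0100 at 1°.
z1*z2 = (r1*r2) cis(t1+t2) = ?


r = 4.3360 * 7.0100 = 30.3954
theta = 10° + 1° = 11° = 11° (mod 360)

30.3954 cis(11°)


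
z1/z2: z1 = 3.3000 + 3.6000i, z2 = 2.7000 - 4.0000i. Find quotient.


Conjugate of z2 = 2.7000 + 4.0000i
Numerator: (3.3000 + 3.6000i)(2.7000 + 4.0000i) = -5.4900 + 22.9200i
Denominator: 2.7^2 + (-4)^2 = 23.29
Result = (-5.4900 + 22.9200i)/23.29

-0.2357 + 0.9841i


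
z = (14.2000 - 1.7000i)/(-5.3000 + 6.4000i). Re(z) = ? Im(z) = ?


Multiply by conjugate: (14.2000 - 1.7000i)(-5.3000 - 6.4000i) / ((-5.3)^2 + 6.4^2)
Numerator real = 14.2*(-5.3) - (1.7)*6.4 = -86.14
Numerator imag = -1.7*(-5.3) - 14.2*6.4 = -81.87
Denominator = 69.05
Re(z) = -86.14/69.05 = -1.2475
Im(z) = -81.87/69.05 = -1.1857

Re(z) = -1.2475, Im(z) = -1.1857


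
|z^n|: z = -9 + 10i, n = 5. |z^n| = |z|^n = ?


|z| = sqrt(81+100) = sqrt(181) = 13.4536
|z^5| = |z|^5 = (sqrt(181))^5 = 181^2 * sqrt(181) = 32761*sqrt(181)

|z^5| = 32761*sqrt(181) ≈ 440754.1774


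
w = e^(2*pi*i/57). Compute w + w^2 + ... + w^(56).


With w = e^(2*pi*i/57), all 57 of the 57th roots of unity w^0 = 1, w, ..., w^(56) sum to 0: 1 + w + ... + w^(56) = (1 - w^57)/(1 - w) = 0 since w^57 = 1, w ≠ 1.
Removing the root 1: w + w^2 + ... + w^(56) = 0 - 1 = -1

Sum = -1


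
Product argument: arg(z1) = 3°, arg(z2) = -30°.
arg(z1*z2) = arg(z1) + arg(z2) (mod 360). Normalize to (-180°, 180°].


arg(z1*z2) = 3° - 30° = -27°
Normalized to (-180°, 180°]: -27°

-27°


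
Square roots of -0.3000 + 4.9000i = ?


|z| = sqrt(0.09+24.01) = 4.9092
sqrt((|z|+a)/2) = sqrt((4.9092+(-0.3))/2) = sqrt(2.3046) = 1.5181
sqrt((|z|-a)/2) = sqrt((4.9092-(-0.3))/2) = sqrt(2.6046) = 1.6139

±(1.5181 + 1.6139i) i.e. 1.5181 + 1.6139i and -1.5181 - 1.6139i


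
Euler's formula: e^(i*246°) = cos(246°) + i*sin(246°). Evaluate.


cos(246°) = -0.4067
sin(246°) = -0.9135

e^(i*246°) = -0.4067 - 0.9135i


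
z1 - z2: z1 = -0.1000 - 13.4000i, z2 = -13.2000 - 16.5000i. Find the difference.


Real: -0.1 + 13.2 = 13.1
Imag: -13.4 + 16.5 = 3.1

13.1000 + 3.1000i


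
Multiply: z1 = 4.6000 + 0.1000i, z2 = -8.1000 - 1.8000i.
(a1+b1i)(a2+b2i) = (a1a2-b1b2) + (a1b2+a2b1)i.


Real = 4.6*(-8.1) - 0.1*(-1.8) = -37.26 - (-0.18) = -37.08
Imag = 4.6*(-1.8) - (8.1)*0.1 = -8.28 - (0.81) = -9.09

-37.0800 - 9.0900i


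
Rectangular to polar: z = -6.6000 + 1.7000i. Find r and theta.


r = sqrt(43.56+2.89) = sqrt(46.45) = 6.8154
theta = atan2(1.7, -6.6) = 165.5560 degrees

r = 6.8154, theta = 165.5560 degrees


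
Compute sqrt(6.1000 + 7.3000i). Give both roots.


|z| = sqrt(37.21+53.29) = 9.5131
sqrt((|z|+a)/2) = sqrt((9.5131+6.1)/2) = sqrt(7.8066) = 2.7940
sqrt((|z|-a)/2) = sqrt((9.5131-6.1)/2) = sqrt(1.7066) = 1.3064

±(2.7940 + 1.3064i) i.e. 2.7940 + 1.3064i and -2.7940 - 1.3064i


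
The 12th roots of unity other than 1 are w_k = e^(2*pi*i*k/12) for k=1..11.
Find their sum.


With w = e^(2*pi*i/12), all 12 of the 12th roots of unity w^0 = 1, w, ..., w^(11) sum to 0: 1 + w + ... + w^(11) = (1 - w^12)/(1 - w) = 0 since w^12 = 1, w ≠ 1.
Removing the root 1: w + w^2 + ... + w^(11) = 0 - 1 = -1

Sum = -1


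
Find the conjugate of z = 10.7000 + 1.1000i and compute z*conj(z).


z_bar = 10.7000 - 1.1000i
z*z_bar = 10.7^2 + 1.1^2 = 114.49 + 1.21 = 115.7

z_bar = 10.7000 - 1.1000i, z*z_bar = 115.7


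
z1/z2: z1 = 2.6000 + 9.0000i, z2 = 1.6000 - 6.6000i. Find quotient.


Conjugate of z2 = 1.6000 + 6.6000i
Numerator: (2.6000 + 9.0000i)(1.6000 + 6.6000i) = -55.2400 + 31.5600i
Denominator: 1.6^2 + (-6.6)^2 = 46.12
Result = (-55.2400 + 31.5600i)/46.12

-1.1977 + 0.6843i


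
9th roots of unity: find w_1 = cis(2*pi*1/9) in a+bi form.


Angle = 360*1/9 = 40°
a = cos(40°) = 0.7660
b = sin(40°) = 0.6428

0.7660 + 0.6428i


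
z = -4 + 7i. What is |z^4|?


|z| = sqrt(16+49) = sqrt(65) = 8.0623
|z^4| = |z|^4 = (sqrt(65))^4 = 65^2 = 4225

|z^4| = 4225


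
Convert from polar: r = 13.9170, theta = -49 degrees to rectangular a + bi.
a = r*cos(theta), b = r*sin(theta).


a = 13.9170*cos(-49°) = 13.9170*0.65606 = 9.1304
b = 13.9170*sin(-49°) = 13.9170*(-0.75471) = -10.5033

9.1304 - 10.5033i


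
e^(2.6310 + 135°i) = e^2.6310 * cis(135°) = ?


e^2.6310 = 13.8877
cos(135°) = -0.70711
sin(135°) = 0.70711
Real = 13.8877*(-0.70711) = -9.8201
Imag = 13.8877*0.70711 = 9.8201

-9.8201 + 9.8201i


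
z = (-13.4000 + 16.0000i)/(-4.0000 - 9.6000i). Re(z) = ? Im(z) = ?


Multiply by conjugate: (-13.4000 + 16.0000i)(-4.0000 + 9.6000i) / ((-4)^2 + (-9.6)^2)
Numerator real = -13.4*(-4) + 16*(-9.6) = -100
Numerator imag = 16*(-4) - (-13.4)*(-9.6) = -192.64
Denominator = 108.16
Re(z) = -100/108.16 = -0.9246
Im(z) = -192.64/108.16 = -1.7811

Re(z) = -0.9246, Im(z) = -1.7811


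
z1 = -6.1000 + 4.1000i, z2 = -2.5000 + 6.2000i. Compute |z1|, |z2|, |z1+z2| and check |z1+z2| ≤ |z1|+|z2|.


|z1| = sqrt((-6.1)^2 + 4.1^2) = sqrt(54.02) = 7.3498
|z2| = sqrt((-2.5)^2 + 6.2^2) = sqrt(44.69) = 6.6851
z1+z2 = -8.6000 + 10.3000i
|z1+z2| = sqrt(180.05) = 13.4183
|z1|+|z2| = 7.3498 + 6.6851 = 14.0349

|z1+z2| = 13.4183 ≤ |z1|+|z2| = 14.0349 (verified)


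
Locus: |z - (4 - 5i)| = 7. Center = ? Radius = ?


|z - z0| = r is a circle with center z0 and radius r.
Center = (4, -5), radius = 7

Circle with center (4, -5) and radius 7


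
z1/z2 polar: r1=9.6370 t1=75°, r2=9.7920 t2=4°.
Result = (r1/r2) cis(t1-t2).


r = 9.6370 / 9.7920 = 0.9842
theta = 75° - 4° = 71° = 71° (mod 360)

0.9842 cis(71°)


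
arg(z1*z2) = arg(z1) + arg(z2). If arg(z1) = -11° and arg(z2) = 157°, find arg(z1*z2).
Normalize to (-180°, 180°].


arg(z1*z2) = -11° + 157° = 146°
Normalized to (-180°, 180°]: 146°

146°


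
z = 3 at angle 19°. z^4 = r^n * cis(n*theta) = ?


r^4 = 3^4 = 81
n*theta = 4*19° = 76° = 76° (mod 360)
a = 81*cos(76°) = 19.5957
b = 81*sin(76°) = 78.5940

81 cis(76°) = 19.5957 + 78.5940i


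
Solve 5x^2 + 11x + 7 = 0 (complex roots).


disc = 11^2 - 4*5*7 = 121 - 140 = -19
sqrt(|disc|) = sqrt(19) = 4.3589
Real part = -11/(2*5) = -1.1000
Imag part = 4.3589/(2*5) = 0.4359

-1.1000 ± 0.4359i


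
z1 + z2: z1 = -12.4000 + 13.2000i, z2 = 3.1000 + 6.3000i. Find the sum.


Real: -12.4 + 3.1 = -9.3
Imag: 13.2 + 6.3 = 19.5

-9.3000 + 19.5000i


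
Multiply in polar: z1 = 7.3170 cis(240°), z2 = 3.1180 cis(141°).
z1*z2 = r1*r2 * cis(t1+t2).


r = 7.3170 * 3.1180 = 22.8144
theta = 240° + 141° = 381° = 21° (mod 360)

22.8144 cis(21°)


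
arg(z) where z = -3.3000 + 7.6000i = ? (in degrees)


Re = -3.3, Im = 7.6
arg = atan2(7.6, -3.3) = 113.4710 degrees

arg(z) = 113.4710 degrees


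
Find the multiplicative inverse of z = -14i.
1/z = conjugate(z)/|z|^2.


|z|^2 = 0+196 = 196
1/z = (0 + 14i)/196

1/z = 0 + 0.0714i


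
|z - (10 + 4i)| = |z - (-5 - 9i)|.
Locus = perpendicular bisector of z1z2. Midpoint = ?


Equal distances means the locus is the perpendicular bisector of z1 and z2.
Midpoint = ((10+(-5))/2, (4+(-9))/2) = (2.5000, -2.5000)

Perpendicular bisector through (2.5000, -2.5000)


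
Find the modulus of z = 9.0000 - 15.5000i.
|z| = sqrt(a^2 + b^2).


|z| = sqrt(9^2 + (-15.5)^2) = sqrt(81 + 240.25) = sqrt(321.25) = 17.9234

|z| = 17.9234


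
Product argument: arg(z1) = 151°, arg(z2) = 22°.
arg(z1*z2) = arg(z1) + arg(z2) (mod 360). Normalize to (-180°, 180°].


arg(z1*z2) = 151° + 22° = 173°
Normalized to (-180°, 180°]: 173°

173°


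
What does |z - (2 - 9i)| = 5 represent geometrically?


|z - z0| = r is a circle with center z0 and radius r.
Center = (2, -9), radius = 5

Circle with center (2, -9) and radius 5


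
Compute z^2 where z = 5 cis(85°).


r^2 = 5^2 = 25
n*theta = 2*85° = 170° = 170° (mod 360)
a = 25*cos(170°) = -24.6202
b = 25*sin(170°) = 4.3412

25 cis(170°) = -24.6202 + 4.3412i


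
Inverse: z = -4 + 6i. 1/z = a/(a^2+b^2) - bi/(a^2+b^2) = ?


|z|^2 = 16+36 = 52
1/z = (-4 - 6i)/52

1/z = -0.0769 - 0.1154i


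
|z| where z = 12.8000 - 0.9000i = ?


|z| = sqrt(12.8^2 + (-0.9)^2) = sqrt(163.84 + 0.81) = sqrt(164.65) = 12.8316

|z| = 12.8316


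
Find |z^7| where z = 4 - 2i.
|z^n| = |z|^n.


|z| = sqrt(16+4) = sqrt(20) = 4.4721
|z^7| = |z|^7 = (sqrt(20))^7 = 20^3 * sqrt(20) = 8000*sqrt(20)

|z^7| = 8000*sqrt(20) ≈ 35777.0876


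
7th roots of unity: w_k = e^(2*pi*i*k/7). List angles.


The 7th roots of unity are cis(360k/7°) for k=0..6
Angle step = 360/7 = 51.4286°
Primitive root: cis(51.4286°)
Primitive root = 0.6235 + 0.7818i

7 roots at angles: 0°, 51.4286°, 102.8571°, 154.2857°, 205.7143°, 257.1429°, 308.5714°


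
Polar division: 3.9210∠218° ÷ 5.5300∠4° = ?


r = 3.9210 / 5.5300 = 0.7090
theta = 218° - 4° = 214° = 214° (mod 360)

0.7090 cis(214°)


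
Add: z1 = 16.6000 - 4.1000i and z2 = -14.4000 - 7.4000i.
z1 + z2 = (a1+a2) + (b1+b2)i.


Real: 16.6 - 14.4 = 2.2
Imag: -4.1 - 7.4 = -11.5

2.2000 - 11.5000i


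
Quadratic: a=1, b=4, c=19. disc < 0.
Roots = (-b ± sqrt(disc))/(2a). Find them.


disc = 4^2 - 4*1*19 = 16 - 76 = -60
sqrt(|disc|) = sqrt(60) = 7.7460
Real part = -4/(2*1) = -2.0000
Imag part = 7.7460/(2*1) = 3.8730

-2.0000 ± 3.8730i


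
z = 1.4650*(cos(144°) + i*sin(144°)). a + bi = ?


a = 1.4650*cos(144°) = 1.4650*(-0.809) = -1.1852
b = 1.4650*sin(144°) = 1.4650*0.5878 = 0.8611

-1.1852 + 0.8611i


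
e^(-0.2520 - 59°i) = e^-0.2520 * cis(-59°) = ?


e^-0.2520 = 0.7772
cos(-59°) = 0.515
sin(-59°) = -0.8572
Real = 0.7772*0.515 = 0.4003
Imag = 0.7772*(-0.8572) = -0.6662

0.4003 - 0.6662i


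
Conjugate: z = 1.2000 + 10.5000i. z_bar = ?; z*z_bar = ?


z_bar = 1.2000 - 10.5000i
z*z_bar = 1.2^2 + 10.5^2 = 1.44 + 110.25 = 111.69

z_bar = 1.2000 - 10.5000i, z*z_bar = 111.69


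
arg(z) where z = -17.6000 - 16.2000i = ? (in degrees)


Re = -17.6, Im = -16.2
arg = atan2(-16.2, -17.6) = -137.3718 degrees

arg(z) = -137.3718 degrees


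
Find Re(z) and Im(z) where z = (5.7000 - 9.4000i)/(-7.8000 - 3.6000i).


Multiply by conjugate: (5.7000 - 9.4000i)(-7.8000 + 3.6000i) / ((-7.8)^2 + (-3.6)^2)
Numerator real = 5.7*(-7.8) - (9.4)*(-3.6) = -10.62
Numerator imag = -9.4*(-7.8) - 5.7*(-3.6) = 93.84
Denominator = 73.8
Re(z) = -10.62/73.8 = -0.1439
Im(z) = 93.84/73.8 = 1.2715

Re(z) = -0.1439, Im(z) = 1.2715


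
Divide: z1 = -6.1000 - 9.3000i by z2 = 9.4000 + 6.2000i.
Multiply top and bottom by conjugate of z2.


Conjugate of z2 = 9.4000 - 6.2000i
Numerator: (-6.1000 - 9.3000i)(9.4000 - 6.2000i) = -115.0000 - 49.6000i
Denominator: 9.4^2 + 6.2^2 = 126.8
Result = (-115.0000 - 49.6000i)/126.8

-0.9069 - 0.3912i


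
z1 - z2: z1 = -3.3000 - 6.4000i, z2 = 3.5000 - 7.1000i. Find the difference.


Real: -3.3 - 3.5 = -6.8
Imag: -6.4 + 7.1 = 0.7

-6.8000 + 0.7000i


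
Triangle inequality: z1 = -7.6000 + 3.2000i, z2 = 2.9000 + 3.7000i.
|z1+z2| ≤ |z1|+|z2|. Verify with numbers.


|z1| = sqrt((-7.6)^2 + 3.2^2) = sqrt(68) = 8.2462
|z2| = sqrt(2.9^2 + 3.7^2) = sqrt(22.1) = 4.7011
z1+z2 = -4.7000 + 6.9000i
|z1+z2| = sqrt(69.7) = 8.3487
|z1|+|z2| = 8.2462 + 4.7011 = 12.9473

|z1+z2| = 8.3487 ≤ |z1|+|z2| = 12.9473 (verified)


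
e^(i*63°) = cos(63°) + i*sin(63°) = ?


cos(63°) = 0.4540
sin(63°) = 0.8910

e^(i*63°) = 0.4540 + 0.8910i


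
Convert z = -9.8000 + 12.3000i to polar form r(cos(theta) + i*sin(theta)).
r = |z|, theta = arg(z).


r = sqrt(96.04+151.29) = sqrt(247.33) = 15.7267
theta = atan2(12.3, -9.8) = 128.5460 degrees

r = 15.7267, theta = 128.5460 degrees


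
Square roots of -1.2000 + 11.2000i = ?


|z| = sqrt(1.44+125.44) = 11.2641
sqrt((|z|+a)/2) = sqrt((11.2641+(-1.2))/2) = sqrt(5.0321) = 2.2432
sqrt((|z|-a)/2) = sqrt((11.2641-(-1.2))/2) = sqrt(6.2321) = 2.4964

±(2.2432 + 2.4964i) i.e. 2.2432 + 2.4964i and -2.2432 - 2.4964i


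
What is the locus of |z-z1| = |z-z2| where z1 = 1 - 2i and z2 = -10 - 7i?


Equal distances means the locus is the perpendicular bisector of z1 and z2.
Midpoint = ((1+(-10))/2, (-2+(-7))/2) = (-4.5000, -4.5000)

Perpendicular bisector through (-4.5000, -4.5000)


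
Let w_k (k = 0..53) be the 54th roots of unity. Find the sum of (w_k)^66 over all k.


The roots are w_k = w^k with w = e^(2*pi*i/54), and (w^k)^66 = (w^66)^k.
So S = 1 + u + u^2 + ... + u^(53) with u = w^66.
66 = 1*54 + 12, so 66 is not a multiple of 54: u = (w^54)^1 * w^12 = w^12 ≠ 1 (w is a primitive 54th root), while u^54 = (w^54)^66 = 1.
Geometric series: S = (1 - u^54)/(1 - u) = (1 - 1)/(1 - u) = 0

S = 0


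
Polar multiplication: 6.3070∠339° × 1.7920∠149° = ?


r = 6.3070 * 1.7920 = 11.3021
theta = 339° + 149° = 488° = 128° (mod 360)

11.3021 cis(128°)


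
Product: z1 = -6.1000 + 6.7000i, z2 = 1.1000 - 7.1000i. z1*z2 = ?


Real = -6.1*1.1 - 6.7*(-7.1) = -6.71 - (-47.57) = 40.86
Imag = -6.1*(-7.1) + 1.1*6.7 = 43.31 + 7.37 = 50.68

40.8600 + 50.6800i


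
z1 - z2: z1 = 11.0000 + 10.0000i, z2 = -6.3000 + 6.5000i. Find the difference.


Real: 11 + 6.3 = 17.3
Imag: 10 - 6.5 = 3.5

17.3000 + 3.5000i


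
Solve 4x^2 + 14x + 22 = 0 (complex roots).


disc = 14^2 - 4*4*22 = 196 - 352 = -156
sqrt(|disc|) = sqrt(156) = 12.4900
Real part = -14/(2*4) = -1.7500
Imag part = 12.4900/(2*4) = 1.5612

-1.7500 ± 1.5612i


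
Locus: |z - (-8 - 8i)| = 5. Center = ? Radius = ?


|z - z0| = r is a circle with center z0 and radius r.
Center = (-8, -8), radius = 5

Circle with center (-8, -8) and radius 5


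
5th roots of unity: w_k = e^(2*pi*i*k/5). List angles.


The 5th roots of unity are cis(360k/5°) for k=0..4
Angle step = 360/5 = 72°
Primitive root: cis(72°)
Primitive root = 0.3090 + 0.9511i

5 roots at angles: 0°, 72°, 144°, 216°, 288°


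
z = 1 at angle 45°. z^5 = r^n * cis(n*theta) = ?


r^5 = 1^5 = 1
n*theta = 5*45° = 225° = 225° (mod 360)
a = 1*cos(225°) = -0.7071
b = 1*sin(225°) = -0.7071

1 cis(225°) = -0.7071 - 0.7071i


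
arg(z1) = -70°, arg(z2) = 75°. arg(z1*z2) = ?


arg(z1*z2) = -70° + 75° = 5°
Normalized to (-180°, 180°]: 5°

5°


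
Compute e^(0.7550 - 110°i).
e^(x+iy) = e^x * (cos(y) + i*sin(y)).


e^0.7550 = 2.1276
cos(-110°) = -0.34202
sin(-110°) = -0.9397
Real = 2.1276*(-0.34202) = -0.7277
Imag = 2.1276*(-0.9397) = -1.9993

-0.7277 - 1.9993i


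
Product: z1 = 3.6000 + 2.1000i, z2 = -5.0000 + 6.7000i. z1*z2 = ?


Real = 3.6*(-5) - 2.1*6.7 = -18 - 14.07 = -32.07
Imag = 3.6*6.7 - (5)*2.1 = 24.12 - (10.5) = 13.62

-32.0700 + 13.6200i


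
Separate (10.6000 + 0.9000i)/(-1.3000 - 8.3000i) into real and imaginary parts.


Multiply by conjugate: (10.6000 + 0.9000i)(-1.3000 + 8.3000i) / ((-1.3)^2 + (-8.3)^2)
Numerator real = 10.6*(-1.3) + 0.9*(-8.3) = -21.25
Numerator imag = 0.9*(-1.3) - 10.6*(-8.3) = 86.81
Denominator = 70.58
Re(z) = -21.25/70.58 = -0.3011
Im(z) = 86.81/70.58 = 1.2300

Re(z) = -0.3011, Im(z) = 1.2300


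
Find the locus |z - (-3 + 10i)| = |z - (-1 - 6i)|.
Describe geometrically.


Equal distances means the locus is the perpendicular bisector of z1 and z2.
Midpoint = ((-3+(-1))/2, (10+(-6))/2) = (-2.0000, 2.0000)

Perpendicular bisector through (-2.0000, 2.0000)


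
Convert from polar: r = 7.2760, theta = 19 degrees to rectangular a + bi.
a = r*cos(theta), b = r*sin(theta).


a = 7.2760*cos(19°) = 7.2760*0.94552 = 6.8796
b = 7.2760*sin(19°) = 7.2760*0.32557 = 2.3688

6.8796 + 2.3688i


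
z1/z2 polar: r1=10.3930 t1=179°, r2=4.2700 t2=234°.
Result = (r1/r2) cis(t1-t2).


r = 10.3930 / 4.2700 = 2.4340
theta = 179° - 234° = -55° = 305° (mod 360)

2.4340 cis(305°)


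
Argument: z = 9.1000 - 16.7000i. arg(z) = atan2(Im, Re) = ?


Re = 9.1, Im = -16.7
arg = atan2(-16.7, 9.1) = -61.4136 degrees

arg(z) = -61.4136 degrees


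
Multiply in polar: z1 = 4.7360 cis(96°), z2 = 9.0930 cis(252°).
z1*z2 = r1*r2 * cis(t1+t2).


r = 4.7360 * 9.0930 = 43.0644
theta = 96° + 252° = 348° = 348° (mod 360)

43.0644 cis(348°)


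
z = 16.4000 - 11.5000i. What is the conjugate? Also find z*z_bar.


z_bar = 16.4000 + 11.5000i
z*z_bar = 16.4^2 + (-11.5)^2 = 268.96 + 132.25 = 401.21

z_bar = 16.4000 + 11.5000i, z*z_bar = 401.21


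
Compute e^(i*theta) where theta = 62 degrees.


cos(62°) = 0.4695
sin(62°) = 0.8829

e^(i*62°) = 0.4695 + 0.8829i


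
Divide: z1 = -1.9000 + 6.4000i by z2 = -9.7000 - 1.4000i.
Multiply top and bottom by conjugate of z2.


Conjugate of z2 = -9.7000 + 1.4000i
Numerator: (-1.9000 + 6.4000i)(-9.7000 + 1.4000i) = 9.4700 - 64.7400i
Denominator: (-9.7)^2 + (-1.4)^2 = 96.05
Result = (9.4700 - 64.7400i)/96.05

0.0986 - 0.6740i


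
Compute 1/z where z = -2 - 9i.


|z|^2 = 4+81 = 85
1/z = (-2 + 9i)/85

1/z = -0.0235 + 0.1059i


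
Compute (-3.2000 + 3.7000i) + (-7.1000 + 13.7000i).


Real: -3.2 - 7.1 = -10.3
Imag: 3.7 + 13.7 = 17.4

-10.3000 + 17.4000i


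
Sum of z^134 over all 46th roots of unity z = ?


The roots are w_k = w^k with w = e^(2*pi*i/46), and (w^k)^134 = (w^134)^k.
So S = 1 + u + u^2 + ... + u^(45) with u = w^134.
134 = 2*46 + 42, so 134 is not a multiple of 46: u = (w^46)^2 * w^42 = w^42 ≠ 1 (w is a primitive 46th root), while u^46 = (w^46)^134 = 1.
Geometric series: S = (1 - u^46)/(1 - u) = (1 - 1)/(1 - u) = 0

S = 0


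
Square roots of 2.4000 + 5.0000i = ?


|z| = sqrt(5.76+25) = 5.5462
sqrt((|z|+a)/2) = sqrt((5.5462+2.4)/2) = sqrt(3.9731) = 1.9933
sqrt((|z|-a)/2) = sqrt((5.5462-2.4)/2) = sqrt(1.5731) = 1.2542

±(1.9933 + 1.2542i) i.e. 1.9933 + 1.2542i and -1.9933 - 1.2542i


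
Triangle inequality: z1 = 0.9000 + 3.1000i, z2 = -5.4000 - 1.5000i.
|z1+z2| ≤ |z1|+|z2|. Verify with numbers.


|z1| = sqrt(0.9^2 + 3.1^2) = sqrt(10.42) = 3.2280
|z2| = sqrt((-5.4)^2 + (-1.5)^2) = sqrt(31.41) = 5.6045
z1+z2 = -4.5000 + 1.6000i
|z1+z2| = sqrt(22.81) = 4.7760
|z1|+|z2| = 3.2280 + 5.6045 = 8.8325

|z1+z2| = 4.7760 ≤ |z1|+|z2| = 8.8325 (verified)


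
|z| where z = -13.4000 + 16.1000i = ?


|z| = sqrt((-13.4)^2 + 16.1^2) = sqrt(179.56 + 259.21) = sqrt(438.77) = 20.9468

|z| = 20.9468


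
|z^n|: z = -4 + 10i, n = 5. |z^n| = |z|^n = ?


|z| = sqrt(16+100) = sqrt(116) = 10.7703
|z^5| = |z|^5 = (sqrt(116))^5 = 116^2 * sqrt(116) = 13456*sqrt(116)

|z^5| = 13456*sqrt(116) ≈ 144925.5553


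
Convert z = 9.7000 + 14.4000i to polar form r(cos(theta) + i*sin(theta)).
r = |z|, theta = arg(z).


r = sqrt(94.09+207.36) = sqrt(301.45) = 17.3623
theta = atan2(14.4, 9.7) = 56.0354 degrees

r = 17.3623, theta = 56.0354 degrees


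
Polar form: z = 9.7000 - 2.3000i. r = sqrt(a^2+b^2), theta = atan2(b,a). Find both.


r = sqrt(94.09+5.29) = sqrt(99.38) = 9.9690
theta = atan2(-2.3, 9.7) = -13.3392 degrees

r = 9.9690, theta = -13.3392 degrees


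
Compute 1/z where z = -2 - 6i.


|z|^2 = 4+36 = 40
1/z = (-2 + 6i)/40

1/z = -0.0500 + 0.1500i


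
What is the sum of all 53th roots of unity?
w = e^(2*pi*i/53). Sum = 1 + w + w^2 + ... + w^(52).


The sum of all 53th roots of unity is 0.
Geometric series: (1 - w^53)/(1 - w) = (1-1)/(1-w) = 0 since w^53 = 1, w ≠ 1.
Alternatively: coefficient of z^52 in z^53 - 1 is 0.

0


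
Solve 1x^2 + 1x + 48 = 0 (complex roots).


disc = 1^2 - 4*1*48 = 1 - 192 = -191
sqrt(|disc|) = sqrt(191) = 13.8203
Real part = -1/(2*1) = -0.5000
Imag part = 13.8203/(2*1) = 6.9101

-0.5000 ± 6.9101i


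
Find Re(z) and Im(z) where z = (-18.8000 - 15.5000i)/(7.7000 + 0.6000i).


Multiply by conjugate: (-18.8000 - 15.5000i)(7.7000 - 0.6000i) / (7.7^2 + 0.6^2)
Numerator real = -18.8*7.7 - (15.5)*0.6 = -154.06
Numerator imag = -15.5*7.7 - (-18.8)*0.6 = -108.07
Denominator = 59.65
Re(z) = -154.06/59.65 = -2.5827
Im(z) = -108.07/59.65 = -1.8117

Re(z) = -2.5827, Im(z) = -1.8117


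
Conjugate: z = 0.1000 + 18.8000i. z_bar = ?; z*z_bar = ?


z_bar = 0.1000 - 18.8000i
z*z_bar = 0.1^2 + 18.8^2 = 0.01 + 353.44 = 353.45

z_bar = 0.1000 - 18.8000i, z*z_bar = 353.45


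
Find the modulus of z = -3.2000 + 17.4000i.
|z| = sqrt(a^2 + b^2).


|z| = sqrt((-3.2)^2 + 17.4^2) = sqrt(10.24 + 302.76) = sqrt(313) = 17.6918

|z| = 17.6918


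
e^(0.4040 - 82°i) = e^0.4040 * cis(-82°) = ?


e^0.4040 = 1.4978
cos(-82°) = 0.1392
sin(-82°) = -0.99027
Real = 1.4978*0.1392 = 0.2085
Imag = 1.4978*(-0.99027) = -1.4832

0.2085 - 1.4832i


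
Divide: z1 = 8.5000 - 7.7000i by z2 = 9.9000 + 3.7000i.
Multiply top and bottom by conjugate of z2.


Conjugate of z2 = 9.9000 - 3.7000i
Numerator: (8.5000 - 7.7000i)(9.9000 - 3.7000i) = 55.6600 - 107.6800i
Denominator: 9.9^2 + 3.7^2 = 111.7
Result = (55.6600 - 107.6800i)/111.7

0.4983 - 0.9640i


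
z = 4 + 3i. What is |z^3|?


|z| = sqrt(16+9) = sqrt(25) = 5
|z^3| = |z|^3 = 5^3 = 125

|z^3| = 125


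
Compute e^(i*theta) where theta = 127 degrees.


cos(127°) = -0.6018
sin(127°) = 0.7986

e^(i*127°) = -0.6018 + 0.7986i


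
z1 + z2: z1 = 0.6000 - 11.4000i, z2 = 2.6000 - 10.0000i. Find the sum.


Real: 0.6 + 2.6 = 3.2
Imag: -11.4 - 10 = -21.4

3.2000 - 21.4000i


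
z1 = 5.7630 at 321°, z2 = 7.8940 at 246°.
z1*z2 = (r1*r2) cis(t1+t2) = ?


r = 5.7630 * 7.8940 = 45.4931
theta = 321° + 246° = 567° = 207° (mod 360)

45.4931 cis(207°)


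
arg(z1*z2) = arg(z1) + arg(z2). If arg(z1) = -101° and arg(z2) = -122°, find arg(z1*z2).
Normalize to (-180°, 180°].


arg(z1*z2) = -101° - 122° = -223°
Normalized to (-180°, 180°]: 137°

137°


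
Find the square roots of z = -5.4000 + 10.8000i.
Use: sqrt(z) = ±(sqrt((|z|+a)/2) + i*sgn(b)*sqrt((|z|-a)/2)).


|z| = sqrt(29.16+116.64) = 12.0748
sqrt((|z|+a)/2) = sqrt((12.0748+(-5.4))/2) = sqrt(3.3374) = 1.8269
sqrt((|z|-a)/2) = sqrt((12.0748-(-5.4))/2) = sqrt(8.7374) = 2.9559

±(1.8269 + 2.9559i) i.e. 1.8269 + 2.9559i and -1.8269 - 2.9559i


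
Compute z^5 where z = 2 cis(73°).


r^5 = 2^5 = 32
n*theta = 5*73° = 365° = 5° (mod 360)
a = 32*cos(5°) = 31.8782
b = 32*sin(5°) = 2.7890

32 cis(5°) = 31.8782 + 2.7890i


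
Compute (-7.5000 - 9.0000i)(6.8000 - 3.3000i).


Real = -7.5*6.8 - (-9)*(-3.3) = -51 - 29.7 = -80.7
Imag = -7.5*(-3.3) + 6.8*(-9) = 24.75 - (61.2) = -36.45

-80.7000 - 36.4500i


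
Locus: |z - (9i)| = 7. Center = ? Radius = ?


|z - z0| = r is a circle with center z0 and radius r.
Center = (0, 9), radius = 7

Circle with center (0, 9) and radius 7


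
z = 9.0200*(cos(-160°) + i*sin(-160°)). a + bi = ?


a = 9.0200*cos(-160°) = 9.0200*(-0.93969) = -8.4760
b = 9.0200*sin(-160°) = 9.0200*(-0.34202) = -3.0850

-8.4760 - 3.0850i


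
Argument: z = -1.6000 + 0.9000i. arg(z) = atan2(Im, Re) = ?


Re = -1.6, Im = 0.9
arg = atan2(0.9, -1.6) = 150.6422 degrees

arg(z) = 150.6422 degrees


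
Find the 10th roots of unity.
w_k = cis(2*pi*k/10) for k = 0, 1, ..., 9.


The 10th roots of unity are cis(360k/10°) for k=0..9
Angle step = 360/10 = 36°
Primitive root: cis(36°)
Primitive root = 0.8090 + 0.5878i

10 roots at angles: 0°, 36°, 72°, 108°, 144°, 180°, 216°, 252°, 288°, 324°


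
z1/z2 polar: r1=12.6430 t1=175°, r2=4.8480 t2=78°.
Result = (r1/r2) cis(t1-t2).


r = 12.6430 / 4.8480 = 2.6079
theta = 175° - 78° = 97° = 97° (mod 360)

2.6079 cis(97°)


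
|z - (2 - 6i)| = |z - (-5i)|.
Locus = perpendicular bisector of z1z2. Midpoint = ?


Equal distances means the locus is the perpendicular bisector of z1 and z2.
Midpoint = ((2+0)/2, (-6+(-5))/2) = (1.0000, -5.5000)

Perpendicular bisector through (1.0000, -5.5000)


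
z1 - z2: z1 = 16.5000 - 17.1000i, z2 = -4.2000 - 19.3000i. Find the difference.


Real: 16.5 + 4.2 = 20.7
Imag: -17.1 + 19.3 = 2.2

20.7000 + 2.2000i


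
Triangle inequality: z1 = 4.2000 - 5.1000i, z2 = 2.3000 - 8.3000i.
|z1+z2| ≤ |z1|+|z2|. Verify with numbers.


|z1| = sqrt(4.2^2 + (-5.1)^2) = sqrt(43.65) = 6.6068
|z2| = sqrt(2.3^2 + (-8.3)^2) = sqrt(74.18) = 8.6128
z1+z2 = 6.5000 - 13.4000i
|z1+z2| = sqrt(221.81) = 14.8933
|z1|+|z2| = 6.6068 + 8.6128 = 15.2196

|z1+z2| = 14.8933 ≤ |z1|+|z2| = 15.2196 (verified)


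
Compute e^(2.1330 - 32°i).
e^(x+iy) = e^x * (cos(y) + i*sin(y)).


e^2.1330 = 8.44015
cos(-32°) = 0.84805
sin(-32°) = -0.52992
Real = 8.44015*0.84805 = 7.1577
Imag = 8.44015*(-0.52992) = -4.4726

7.1577 - 4.4726i


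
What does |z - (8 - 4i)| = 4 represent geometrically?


|z - z0| = r is a circle with center z0 and radius r.
Center = (8, -4), radius = 4

Circle with center (8, -4) and radius 4


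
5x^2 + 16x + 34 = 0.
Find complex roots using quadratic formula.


disc = 16^2 - 4*5*34 = 256 - 680 = -424
sqrt(|disc|) = sqrt(424) = 20.5913
Real part = -16/(2*5) = -1.6000
Imag part = 20.5913/(2*5) = 2.0591

-1.6000 ± 2.0591i


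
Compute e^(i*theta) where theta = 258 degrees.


cos(258°) = -0.2079
sin(258°) = -0.9781

e^(i*258°) = -0.2079 - 0.9781i


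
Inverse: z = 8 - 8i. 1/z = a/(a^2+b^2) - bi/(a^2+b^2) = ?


|z|^2 = 64+64 = 128
1/z = (8 + 8i)/128

1/z = 0.0625 + 0.0625i


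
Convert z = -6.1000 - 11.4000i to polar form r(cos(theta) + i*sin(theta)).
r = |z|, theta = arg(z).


r = sqrt(37.21+129.96) = sqrt(167.17) = 12.9294
theta = atan2(-11.4, -6.1) = -118.1507 degrees

r = 12.9294, theta = -118.1507 degrees


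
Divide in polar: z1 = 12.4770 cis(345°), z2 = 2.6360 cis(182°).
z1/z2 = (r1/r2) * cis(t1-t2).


r = 12.4770 / 2.6360 = 4.7333
theta = 345° - 182° = 163° = 163° (mod 360)

4.7333 cis(163°)


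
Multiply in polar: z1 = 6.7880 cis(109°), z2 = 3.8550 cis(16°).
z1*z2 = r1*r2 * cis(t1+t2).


r = 6.7880 * 3.8550 = 26.1677
theta = 109° + 16° = 125° = 125° (mod 360)

26.1677 cis(125°)


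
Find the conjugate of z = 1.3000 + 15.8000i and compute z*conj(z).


z_bar = 1.3000 - 15.8000i
z*z_bar = 1.3^2 + 15.8^2 = 1.69 + 249.64 = 251.33

z_bar = 1.3000 - 15.8000i, z*z_bar = 251.33


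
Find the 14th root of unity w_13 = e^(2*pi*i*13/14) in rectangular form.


Angle = 360*13/14 = 334.2857°
a = cos(334.2857°) = 0.9010
b = sin(334.2857°) = -0.4339

0.9010 - 0.4339i


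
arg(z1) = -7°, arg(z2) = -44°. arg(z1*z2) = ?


arg(z1*z2) = -7° - 44° = -51°
Normalized to (-180°, 180°]: -51°

-51°


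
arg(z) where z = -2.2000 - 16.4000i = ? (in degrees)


Re = -2.2, Im = -16.4
arg = atan2(-16.4, -2.2) = -97.6404 degrees

arg(z) = -97.6404 degrees


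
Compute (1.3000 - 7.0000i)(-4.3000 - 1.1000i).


Real = 1.3*(-4.3) - (-7)*(-1.1) = -5.59 - 7.7 = -13.29
Imag = 1.3*(-1.1) - (4.3)*(-7) = -1.43 + 30.1 = 28.67

-13.2900 + 28.6700i


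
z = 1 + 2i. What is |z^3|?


|z| = sqrt(1+4) = sqrt(5) = 2.2361
|z^3| = |z|^3 = (sqrt(5))^3 = 5*sqrt(5)

|z^3| = 5*sqrt(5) ≈ 11.1803


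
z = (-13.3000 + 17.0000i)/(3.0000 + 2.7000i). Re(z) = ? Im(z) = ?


Multiply by conjugate: (-13.3000 + 17.0000i)(3.0000 - 2.7000i) / (3^2 + 2.7^2)
Numerator real = -13.3*3 + 17*2.7 = 6
Numerator imag = 17*3 - (-13.3)*2.7 = 86.91
Denominator = 16.29
Re(z) = 6/16.29 = 0.3683
Im(z) = 86.91/16.29 = 5.3352

Re(z) = 0.3683, Im(z) = 5.3352


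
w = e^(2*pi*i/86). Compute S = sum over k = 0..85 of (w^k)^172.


The roots are w_k = w^k with w = e^(2*pi*i/86), and (w^k)^172 = (w^172)^k.
So S = 1 + u + u^2 + ... + u^(85) with u = w^172.
172 = 2*86 + 0, so 172 is a multiple of 86 and u = (w^86)^2 = 1.
Every one of the 86 terms equals 1: S = 86

S = 86


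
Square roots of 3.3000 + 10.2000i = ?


|z| = sqrt(10.89+104.04) = 10.7205
sqrt((|z|+a)/2) = sqrt((10.7205+3.3)/2) = sqrt(7.0103) = 2.6477
sqrt((|z|-a)/2) = sqrt((10.7205-3.3)/2) = sqrt(3.7103) = 1.9262

±(2.6477 + 1.9262i) i.e. 2.6477 + 1.9262i and -2.6477 - 1.9262i


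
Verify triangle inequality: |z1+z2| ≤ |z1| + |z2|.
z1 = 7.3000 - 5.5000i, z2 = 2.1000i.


|z1| = sqrt(7.3^2 + (-5.5)^2) = sqrt(83.54) = 9.1400
|z2| = sqrt(0^2 + 2.1^2) = sqrt(4.41) = 2.1000
z1+z2 = 7.3000 - 3.4000i
|z1+z2| = sqrt(64.85) = 8.0529
|z1|+|z2| = 9.1400 + 2.1000 = 11.2400

|z1+z2| = 8.0529 ≤ |z1|+|z2| = 11.2400 (verified)


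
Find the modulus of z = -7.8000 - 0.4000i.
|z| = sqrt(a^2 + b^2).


|z| = sqrt((-7.8)^2 + (-0.4)^2) = sqrt(60.84 + 0.16) = sqrt(61) = 7.8102

|z| = 7.8102


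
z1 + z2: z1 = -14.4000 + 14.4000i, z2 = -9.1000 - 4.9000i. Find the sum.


Real: -14.4 - 9.1 = -23.5
Imag: 14.4 - 4.9 = 9.5

-23.5000 + 9.5000i
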